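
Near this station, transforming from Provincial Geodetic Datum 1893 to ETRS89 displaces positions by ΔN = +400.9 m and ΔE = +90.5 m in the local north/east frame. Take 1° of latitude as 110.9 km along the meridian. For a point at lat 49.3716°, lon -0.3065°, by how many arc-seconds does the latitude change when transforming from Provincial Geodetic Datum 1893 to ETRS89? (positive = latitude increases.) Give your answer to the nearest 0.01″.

1° of latitude = 110.9 km, so Δφ = 400.9 / 110900 = 0.0036150° = 13.014″.

Δφ = 13.01″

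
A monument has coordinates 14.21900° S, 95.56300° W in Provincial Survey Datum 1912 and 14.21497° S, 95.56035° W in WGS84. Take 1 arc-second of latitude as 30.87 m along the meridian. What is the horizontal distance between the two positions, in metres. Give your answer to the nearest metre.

531 m

Δφ = -14.21497° − -14.21900° = +0.00403°; Δλ = -95.56035° − -95.56300° = +0.00265°.
1° of latitude = 3600 × 30.87 = 111132 m.
ΔN = Δφ × 111132 = 447.9 m; ΔE = Δλ × 111132 × cos(-14.21900°) = +0.00265 × 111132 × 0.969364 = 285.5 m.
Distance = √(ΔE² + ΔN²) = √(285.5² + 447.9²) = 531.1 m.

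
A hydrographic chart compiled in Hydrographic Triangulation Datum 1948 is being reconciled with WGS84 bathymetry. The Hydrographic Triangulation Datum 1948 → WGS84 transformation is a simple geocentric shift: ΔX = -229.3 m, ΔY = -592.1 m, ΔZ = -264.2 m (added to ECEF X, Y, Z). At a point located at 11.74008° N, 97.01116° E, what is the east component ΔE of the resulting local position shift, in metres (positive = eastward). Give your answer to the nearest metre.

At φ = 11.74008°, λ = 97.01116°: sin φ = 0.203472, cos φ = 0.979081, sin λ = 0.992522, cos λ = -0.122063.
ΔE = −sin λ·ΔX + cos λ·ΔY = −(0.992522)·(-229.3) + (-0.122063)·(-592.1) = 299.86 m.

ΔE = 300 m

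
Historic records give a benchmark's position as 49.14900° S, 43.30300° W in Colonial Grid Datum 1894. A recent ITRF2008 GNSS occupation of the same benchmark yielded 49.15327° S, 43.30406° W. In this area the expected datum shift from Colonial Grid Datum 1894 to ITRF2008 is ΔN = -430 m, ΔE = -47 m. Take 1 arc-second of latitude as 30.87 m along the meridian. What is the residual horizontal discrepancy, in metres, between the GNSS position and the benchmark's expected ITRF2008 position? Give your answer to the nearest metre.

54 m

Observed coordinate differences: Δφ = -0.00427°, Δλ = -0.00106°.
Converting to metres (1° lat = 111132 m, cos φ = 0.654094): observed ΔN = -474.5 m, observed ΔE = -77.1 m.
Subtracting the expected shift leaves a residual of -474.5 − (-430) = -44.5 m north and -77.1 − (-47) = -30.1 m east.
Residual distance = √((-44.5)² + (-30.1)²) = 53.7 m.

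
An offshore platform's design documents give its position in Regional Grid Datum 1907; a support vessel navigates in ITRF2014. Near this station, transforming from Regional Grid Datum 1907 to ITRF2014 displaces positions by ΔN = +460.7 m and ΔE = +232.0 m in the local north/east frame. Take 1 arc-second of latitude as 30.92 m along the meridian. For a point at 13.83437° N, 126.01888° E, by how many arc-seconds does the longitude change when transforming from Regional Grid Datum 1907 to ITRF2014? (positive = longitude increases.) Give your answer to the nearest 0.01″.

Δλ = 7.73″

At latitude 13.83437°, cos φ = 0.970991.
1″ of longitude at this latitude = 30.92 × cos φ = 30.0230 m, so Δλ = 232.0 / 30.0230 = 7.727″.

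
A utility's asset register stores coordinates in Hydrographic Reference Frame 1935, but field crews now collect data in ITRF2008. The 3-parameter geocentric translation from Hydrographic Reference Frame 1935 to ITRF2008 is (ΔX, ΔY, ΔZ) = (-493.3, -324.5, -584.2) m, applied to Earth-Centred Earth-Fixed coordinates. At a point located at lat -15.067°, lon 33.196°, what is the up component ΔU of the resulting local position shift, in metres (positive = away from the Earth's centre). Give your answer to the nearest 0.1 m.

ΔU = -418.3 m

At φ = -15.067°, λ = 33.196°: sin φ = -0.259948, cos φ = 0.965623, sin λ = 0.547505, cos λ = 0.836803.
ΔU = cos φ cos λ·ΔX + cos φ sin λ·ΔY + sin φ·ΔZ = (0.965623)(0.836803)(-493.3) + (0.965623)(0.547505)(-324.5) + (-0.259948)(-584.2) = -418.30 m.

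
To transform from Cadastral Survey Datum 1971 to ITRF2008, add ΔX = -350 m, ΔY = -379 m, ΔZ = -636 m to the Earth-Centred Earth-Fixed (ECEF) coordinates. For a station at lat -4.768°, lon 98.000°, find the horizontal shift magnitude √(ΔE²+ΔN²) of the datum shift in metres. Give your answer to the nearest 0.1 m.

At φ = -4.768°, λ = 98.000°: sin φ = -0.083121, cos φ = 0.996539, sin λ = 0.990268, cos λ = -0.139173.
ΔE = −sin λ·ΔX + cos λ·ΔY = −(0.990268)·(-350) + (-0.139173)·(-379) = 399.34 m.
ΔN = −sin φ cos λ·ΔX − sin φ sin λ·ΔY + cos φ·ΔZ = −(-0.083121)(-0.139173)(-350) − (-0.083121)(0.990268)(-379) + (0.996539)(-636) = -660.95 m.
Horizontal magnitude = √(ΔE² + ΔN²) = √(399.34² + (-660.95)²) = 772.22 m.

772.2 m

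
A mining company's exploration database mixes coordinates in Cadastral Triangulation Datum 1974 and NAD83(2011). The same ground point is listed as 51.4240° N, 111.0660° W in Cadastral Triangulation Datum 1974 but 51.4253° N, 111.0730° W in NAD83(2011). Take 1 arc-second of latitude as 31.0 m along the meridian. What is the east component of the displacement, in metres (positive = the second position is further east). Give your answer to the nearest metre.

ΔE = -487 m

Δφ = 51.4253° − 51.4240° = +0.0013°; Δλ = -111.0730° − -111.0660° = -0.0070°.
1° of latitude = 3600 × 31.00 = 111600 m.
ΔN = Δφ × 111600 = 145.1 m; ΔE = Δλ × 111600 × cos(51.4240°) = -0.0070 × 111600 × 0.623552 = -487.1 m.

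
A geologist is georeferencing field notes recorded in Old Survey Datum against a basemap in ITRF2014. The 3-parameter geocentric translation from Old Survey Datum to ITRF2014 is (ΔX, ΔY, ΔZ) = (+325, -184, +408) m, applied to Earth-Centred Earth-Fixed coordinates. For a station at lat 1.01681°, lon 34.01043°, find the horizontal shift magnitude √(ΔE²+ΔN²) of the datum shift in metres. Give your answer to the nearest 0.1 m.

525.1 m

The local east axis at (φ, λ) is (−sin λ, cos λ, 0), so ΔE = −sin(34.01043°)·325 + cos(34.01043°)·(-184) = -334.31 m.
The local north axis is (−sin φ cos λ, −sin φ sin λ, cos φ), giving ΔN = -4.781 + 1.826 + 407.936 = 404.98 m.
Horizontal magnitude = √(ΔE² + ΔN²) = √((-334.31)² + 404.98²) = 525.14 m.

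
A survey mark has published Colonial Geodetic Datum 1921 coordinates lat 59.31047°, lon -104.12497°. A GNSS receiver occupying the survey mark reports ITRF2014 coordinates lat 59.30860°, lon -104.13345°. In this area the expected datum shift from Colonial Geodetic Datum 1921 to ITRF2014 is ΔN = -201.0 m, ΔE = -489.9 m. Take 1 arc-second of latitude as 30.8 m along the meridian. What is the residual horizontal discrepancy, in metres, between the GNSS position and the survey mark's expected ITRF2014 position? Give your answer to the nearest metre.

Observed coordinate differences: Δφ = -0.00187°, Δλ = -0.00848°.
Converting to metres (1° lat = 110880 m, cos φ = 0.510386): observed ΔN = -207.3 m, observed ΔE = -479.9 m.
Subtracting the expected shift leaves a residual of -207.3 − (-201.0) = -6.3 m north and -479.9 − (-489.9) = 10.0 m east.
Residual distance = √((-6.3)² + 10.0²) = 11.8 m.

12 m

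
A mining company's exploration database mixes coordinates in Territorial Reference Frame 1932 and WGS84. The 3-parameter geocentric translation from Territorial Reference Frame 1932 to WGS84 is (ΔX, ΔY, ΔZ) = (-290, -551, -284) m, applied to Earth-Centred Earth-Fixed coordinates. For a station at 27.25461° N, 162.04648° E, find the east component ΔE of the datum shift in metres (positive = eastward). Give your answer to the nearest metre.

The local east axis at (φ, λ) is (−sin λ, cos λ, 0), so ΔE = −sin(162.04648°)·(-290) + cos(162.04648°)·(-551) = 613.56 m.

ΔE = 614 m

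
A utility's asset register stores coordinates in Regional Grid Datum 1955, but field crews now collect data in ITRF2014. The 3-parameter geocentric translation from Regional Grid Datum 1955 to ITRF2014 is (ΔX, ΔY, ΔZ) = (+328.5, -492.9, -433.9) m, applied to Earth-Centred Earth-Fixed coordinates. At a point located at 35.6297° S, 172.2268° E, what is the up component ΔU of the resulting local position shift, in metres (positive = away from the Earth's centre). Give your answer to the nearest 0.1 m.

The local up (radial) axis is (cos φ cos λ, cos φ sin λ, sin φ), giving ΔU = -264.551 − 54.186 + 252.766 = -65.97 m.

ΔU = -66.0 m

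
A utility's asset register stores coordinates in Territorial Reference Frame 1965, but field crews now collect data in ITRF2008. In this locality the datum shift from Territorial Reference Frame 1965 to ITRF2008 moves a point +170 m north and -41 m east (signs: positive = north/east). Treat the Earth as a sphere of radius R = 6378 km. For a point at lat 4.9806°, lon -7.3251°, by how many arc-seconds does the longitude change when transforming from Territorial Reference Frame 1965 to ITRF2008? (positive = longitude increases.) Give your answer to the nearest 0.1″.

Δλ = -1.3″

At latitude 4.9806°, cos φ = 0.996224.
One radian of longitude at latitude φ spans R cos φ, so Δλ = ΔE / (R cos φ) = -41.0 / (6378000 × 0.996224) = -6.4527e-06 rad = -1.331″.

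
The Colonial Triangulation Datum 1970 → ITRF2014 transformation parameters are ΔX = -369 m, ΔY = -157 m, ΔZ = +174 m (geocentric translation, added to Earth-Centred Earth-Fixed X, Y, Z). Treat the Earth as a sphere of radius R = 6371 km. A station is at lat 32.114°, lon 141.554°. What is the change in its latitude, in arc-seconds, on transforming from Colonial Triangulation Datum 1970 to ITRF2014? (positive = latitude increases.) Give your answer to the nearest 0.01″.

sin φ = 0.531606, cos φ = 0.846992, sin λ = 0.621777, cos λ = -0.783195.
North component: ΔN = −sin φ cos λ·ΔX − sin φ sin λ·ΔY + cos φ·ΔZ = −(0.531606)(-0.783195)(-369) − (0.531606)(0.621777)(-157) + (0.846992)(174) = 45.64 m.
1° of latitude spans πR/180 = 111195 m, so Δφ = 45.64 / 111195 × 3600 = 1.478″.

Δφ = 1.48″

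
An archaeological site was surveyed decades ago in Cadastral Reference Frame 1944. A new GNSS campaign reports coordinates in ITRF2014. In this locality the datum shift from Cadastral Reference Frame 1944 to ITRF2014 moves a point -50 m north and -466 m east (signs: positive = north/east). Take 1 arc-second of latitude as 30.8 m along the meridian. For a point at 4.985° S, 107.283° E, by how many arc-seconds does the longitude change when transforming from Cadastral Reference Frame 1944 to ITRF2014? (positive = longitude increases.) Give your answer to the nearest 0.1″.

At latitude -4.985°, cos φ = 0.996217.
1″ of longitude at this latitude = 30.80 × cos φ = 30.6835 m, so Δλ = -466.0 / 30.6835 = -15.187″.

Δλ = -15.2″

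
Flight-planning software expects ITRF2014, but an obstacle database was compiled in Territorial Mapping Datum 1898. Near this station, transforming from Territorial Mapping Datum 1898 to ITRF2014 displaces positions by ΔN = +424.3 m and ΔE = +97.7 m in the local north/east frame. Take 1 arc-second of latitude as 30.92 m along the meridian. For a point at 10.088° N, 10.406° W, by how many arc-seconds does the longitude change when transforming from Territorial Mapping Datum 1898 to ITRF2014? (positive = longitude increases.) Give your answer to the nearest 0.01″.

At latitude 10.088°, cos φ = 0.984540.
1″ of longitude at this latitude = 30.92 × cos φ = 30.4420 m, so Δλ = 97.7 / 30.4420 = 3.209″.

Δλ = 3.21″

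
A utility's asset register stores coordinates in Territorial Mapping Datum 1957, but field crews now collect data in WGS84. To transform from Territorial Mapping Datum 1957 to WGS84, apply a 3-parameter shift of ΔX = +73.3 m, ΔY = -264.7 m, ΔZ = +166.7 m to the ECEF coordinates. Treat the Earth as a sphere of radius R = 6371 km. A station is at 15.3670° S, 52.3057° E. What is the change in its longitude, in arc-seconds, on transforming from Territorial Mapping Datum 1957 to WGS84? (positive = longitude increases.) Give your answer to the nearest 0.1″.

sin φ = -0.265001, cos φ = 0.964248, sin λ = 0.791284, cos λ = 0.611448.
East component: ΔE = −sin λ·ΔX + cos λ·ΔY = −(0.791284)(73.3) + (0.611448)(-264.7) = -219.85 m.
1° of latitude spans πR/180 = 111195 m; at latitude φ, 1° of longitude spans that × cos φ = 107219.5 m, so Δλ = -219.85 / 107219.5 × 3600 = -7.382″.

Δλ = -7.4″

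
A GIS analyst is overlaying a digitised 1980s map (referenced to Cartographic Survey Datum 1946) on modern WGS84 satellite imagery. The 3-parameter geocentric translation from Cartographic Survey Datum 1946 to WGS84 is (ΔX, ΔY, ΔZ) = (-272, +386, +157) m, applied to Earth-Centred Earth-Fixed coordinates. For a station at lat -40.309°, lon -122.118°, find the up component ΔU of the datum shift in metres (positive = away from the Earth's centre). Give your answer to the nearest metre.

At φ = -40.309°, λ = -122.118°: sin φ = -0.646910, cos φ = 0.762567, sin λ = -0.846955, cos λ = -0.531665.
ΔU = cos φ cos λ·ΔX + cos φ sin λ·ΔY + sin φ·ΔZ = (0.762567)(-0.531665)(-272) + (0.762567)(-0.846955)(386) + (-0.646910)(157) = -240.59 m.

ΔU = -241 m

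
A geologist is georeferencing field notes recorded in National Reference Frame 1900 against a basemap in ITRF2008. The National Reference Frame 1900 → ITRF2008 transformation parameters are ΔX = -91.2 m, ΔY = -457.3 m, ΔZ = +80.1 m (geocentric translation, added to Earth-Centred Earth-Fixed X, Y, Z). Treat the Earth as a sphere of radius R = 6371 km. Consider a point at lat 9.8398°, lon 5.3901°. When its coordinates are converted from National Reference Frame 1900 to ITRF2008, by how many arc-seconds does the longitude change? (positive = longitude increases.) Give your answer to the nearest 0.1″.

Δλ = -14.7″

sin φ = 0.170894, cos φ = 0.985289, sin λ = 0.093936, cos λ = 0.995578.
East component: ΔE = −sin λ·ΔX + cos λ·ΔY = −(0.093936)(-91.2) + (0.995578)(-457.3) = -446.71 m.
1° of latitude spans πR/180 = 111195 m; at latitude φ, 1° of longitude spans that × cos φ = 109559.2 m, so Δλ = -446.71 / 109559.2 × 3600 = -14.678″.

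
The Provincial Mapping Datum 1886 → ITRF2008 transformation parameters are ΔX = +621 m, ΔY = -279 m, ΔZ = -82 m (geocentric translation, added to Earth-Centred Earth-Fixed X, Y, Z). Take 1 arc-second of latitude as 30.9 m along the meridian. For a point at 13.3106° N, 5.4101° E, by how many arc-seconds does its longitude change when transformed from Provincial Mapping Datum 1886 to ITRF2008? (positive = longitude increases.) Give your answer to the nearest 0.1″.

Δλ = -11.2″

sin φ = 0.230230, cos φ = 0.973136, sin λ = 0.094284, cos λ = 0.995545.
East component: ΔE = −sin λ·ΔX + cos λ·ΔY = −(0.094284)(621) + (0.995545)(-279) = -336.31 m.
1° of latitude spans 3600 × 30.90 = 111240 m; at latitude φ, 1° of longitude spans that × cos φ = 108251.7 m, so Δλ = -336.31 / 108251.7 × 3600 = -11.184″.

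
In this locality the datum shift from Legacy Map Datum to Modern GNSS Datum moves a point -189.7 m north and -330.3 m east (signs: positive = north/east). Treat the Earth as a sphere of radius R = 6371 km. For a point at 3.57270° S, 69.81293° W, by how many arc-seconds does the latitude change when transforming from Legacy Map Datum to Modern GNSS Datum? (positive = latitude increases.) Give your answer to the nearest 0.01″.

On a sphere of radius R, 1 rad of latitude = R, so Δφ = ΔN / R = -189.7 / 6371000 = -2.9776e-05 rad = -6.142″.

Δφ = -6.14″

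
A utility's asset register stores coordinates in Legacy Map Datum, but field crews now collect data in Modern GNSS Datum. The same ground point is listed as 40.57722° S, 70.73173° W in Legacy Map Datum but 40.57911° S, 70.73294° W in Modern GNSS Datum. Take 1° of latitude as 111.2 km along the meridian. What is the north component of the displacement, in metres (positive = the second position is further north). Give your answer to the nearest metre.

Δφ = -40.57911° − -40.57722° = -0.00189°; Δλ = -70.73294° − -70.73173° = -0.00121°.
ΔN = Δφ × 111200 = -210.2 m; ΔE = Δλ × 111200 × cos(-40.57722°) = -0.00121 × 111200 × 0.759530 = -102.2 m.

ΔN = -210 m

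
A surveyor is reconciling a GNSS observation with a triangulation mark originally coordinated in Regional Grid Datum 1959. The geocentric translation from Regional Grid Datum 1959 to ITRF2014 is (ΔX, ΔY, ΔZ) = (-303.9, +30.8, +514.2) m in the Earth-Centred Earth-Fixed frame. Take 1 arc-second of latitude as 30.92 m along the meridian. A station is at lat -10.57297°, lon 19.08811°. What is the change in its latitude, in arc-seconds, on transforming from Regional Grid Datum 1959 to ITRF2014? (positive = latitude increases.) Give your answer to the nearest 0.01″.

sin φ = -0.183488, cos φ = 0.983022, sin λ = 0.327022, cos λ = 0.945017.
North component: ΔN = −sin φ cos λ·ΔX − sin φ sin λ·ΔY + cos φ·ΔZ = −(-0.183488)(0.945017)(-303.9) − (-0.183488)(0.327022)(30.8) + (0.983022)(514.2) = 454.62 m.
1° of latitude spans 3600 × 30.92 = 111312 m, so Δφ = 454.62 / 111312 × 3600 = 14.703″.

Δφ = 14.70″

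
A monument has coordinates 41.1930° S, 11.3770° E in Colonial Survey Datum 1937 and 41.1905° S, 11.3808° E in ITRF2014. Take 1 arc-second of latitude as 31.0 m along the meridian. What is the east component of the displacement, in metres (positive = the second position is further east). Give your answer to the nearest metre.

ΔE = 319 m

Δφ = -41.1905° − -41.1930° = +0.0025°; Δλ = 11.3808° − 11.3770° = +0.0038°.
1° of latitude = 3600 × 31.00 = 111600 m.
ΔN = Δφ × 111600 = 279.0 m; ΔE = Δλ × 111600 × cos(-41.1930°) = +0.0038 × 111600 × 0.752495 = 319.1 m.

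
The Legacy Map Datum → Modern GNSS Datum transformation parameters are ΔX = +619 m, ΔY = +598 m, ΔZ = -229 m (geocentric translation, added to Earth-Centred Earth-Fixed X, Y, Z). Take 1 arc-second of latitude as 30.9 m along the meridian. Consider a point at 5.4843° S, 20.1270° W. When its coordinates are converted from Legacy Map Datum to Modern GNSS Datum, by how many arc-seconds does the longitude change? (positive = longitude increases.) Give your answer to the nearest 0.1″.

Δλ = 25.2″

sin φ = -0.095573, cos φ = 0.995422, sin λ = -0.344102, cos λ = 0.938932.
East component: ΔE = −sin λ·ΔX + cos λ·ΔY = −(-0.344102)(619) + (0.938932)(598) = 774.48 m.
1° of latitude spans 3600 × 30.90 = 111240 m; at latitude φ, 1° of longitude spans that × cos φ = 110730.8 m, so Δλ = 774.48 / 110730.8 × 3600 = 25.179″.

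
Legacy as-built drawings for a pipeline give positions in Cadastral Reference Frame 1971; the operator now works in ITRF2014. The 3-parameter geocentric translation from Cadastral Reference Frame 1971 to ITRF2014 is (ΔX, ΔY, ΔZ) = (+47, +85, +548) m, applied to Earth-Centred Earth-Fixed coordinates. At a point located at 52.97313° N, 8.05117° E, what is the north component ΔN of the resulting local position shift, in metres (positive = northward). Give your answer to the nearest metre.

The local north axis is (−sin φ cos λ, −sin φ sin λ, cos φ), giving ΔN = -37.153 − 9.504 + 330.000 = 283.34 m.

ΔN = 283 m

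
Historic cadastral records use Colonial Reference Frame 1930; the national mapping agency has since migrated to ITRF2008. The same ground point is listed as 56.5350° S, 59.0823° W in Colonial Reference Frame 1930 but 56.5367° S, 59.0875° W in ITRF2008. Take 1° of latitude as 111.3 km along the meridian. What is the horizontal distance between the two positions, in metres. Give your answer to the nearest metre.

371 m

Δφ = -56.5367° − -56.5350° = -0.0017°; Δλ = -59.0875° − -59.0823° = -0.0052°.
ΔN = Δφ × 111300 = -189.2 m; ΔE = Δλ × 111300 × cos(-56.5350°) = -0.0052 × 111300 × 0.551427 = -319.1 m.
Distance = √(ΔE² + ΔN²) = √((-319.1)² + (-189.2)²) = 371.0 m.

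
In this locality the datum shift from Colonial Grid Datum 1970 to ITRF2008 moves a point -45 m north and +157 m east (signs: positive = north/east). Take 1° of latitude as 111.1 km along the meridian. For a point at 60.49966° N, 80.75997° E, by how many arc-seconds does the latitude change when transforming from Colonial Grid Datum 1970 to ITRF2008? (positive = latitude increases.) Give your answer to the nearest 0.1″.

1° of latitude = 111.1 km, so Δφ = -45.0 / 111100 = -0.0004050° = -1.458″.

Δφ = -1.5″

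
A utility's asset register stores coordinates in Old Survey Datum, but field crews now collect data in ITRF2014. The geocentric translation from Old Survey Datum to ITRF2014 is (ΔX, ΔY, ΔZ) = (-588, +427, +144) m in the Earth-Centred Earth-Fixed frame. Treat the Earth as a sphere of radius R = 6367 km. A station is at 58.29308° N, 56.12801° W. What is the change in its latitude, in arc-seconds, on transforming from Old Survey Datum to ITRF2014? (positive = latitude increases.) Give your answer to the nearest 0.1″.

Δφ = 21.3″

sin φ = 0.850748, cos φ = 0.525574, sin λ = -0.830285, cos λ = 0.557339.
North component: ΔN = −sin φ cos λ·ΔX − sin φ sin λ·ΔY + cos φ·ΔZ = −(0.850748)(0.557339)(-588) − (0.850748)(-0.830285)(427) + (0.525574)(144) = 656.10 m.
1° of latitude spans πR/180 = 111125 m, so Δφ = 656.10 / 111125 × 3600 = 21.255″.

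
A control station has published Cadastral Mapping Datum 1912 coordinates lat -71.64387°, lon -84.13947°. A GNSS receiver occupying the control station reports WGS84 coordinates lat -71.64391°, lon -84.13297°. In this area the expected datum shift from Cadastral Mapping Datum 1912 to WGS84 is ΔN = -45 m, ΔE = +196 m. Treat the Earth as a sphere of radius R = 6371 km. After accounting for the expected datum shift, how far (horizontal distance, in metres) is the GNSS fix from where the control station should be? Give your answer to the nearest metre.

51 m

Observed coordinate differences: Δφ = -0.00004°, Δλ = +0.00650°.
Converting to metres (1° lat = 111195 m, cos φ = 0.314922): observed ΔN = -4.4 m, observed ΔE = 227.6 m.
Subtracting the expected shift leaves a residual of -4.4 − (-45) = 40.6 m north and 227.6 − (196) = 31.6 m east.
Residual distance = √(40.6² + 31.6²) = 51.4 m.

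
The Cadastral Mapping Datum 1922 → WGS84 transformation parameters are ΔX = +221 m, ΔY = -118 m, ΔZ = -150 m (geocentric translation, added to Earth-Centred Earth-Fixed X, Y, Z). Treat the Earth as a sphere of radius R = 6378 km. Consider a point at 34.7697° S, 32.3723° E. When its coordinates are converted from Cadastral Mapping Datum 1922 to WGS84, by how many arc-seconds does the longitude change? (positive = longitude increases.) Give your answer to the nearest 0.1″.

Δλ = -8.6″

sin φ = -0.570279, cos φ = 0.821451, sin λ = 0.535419, cos λ = 0.844587.
East component: ΔE = −sin λ·ΔX + cos λ·ΔY = −(0.535419)(221) + (0.844587)(-118) = -217.99 m.
1° of latitude spans πR/180 = 111317 m; at latitude φ, 1° of longitude spans that × cos φ = 91441.5 m, so Δλ = -217.99 / 91441.5 × 3600 = -8.582″.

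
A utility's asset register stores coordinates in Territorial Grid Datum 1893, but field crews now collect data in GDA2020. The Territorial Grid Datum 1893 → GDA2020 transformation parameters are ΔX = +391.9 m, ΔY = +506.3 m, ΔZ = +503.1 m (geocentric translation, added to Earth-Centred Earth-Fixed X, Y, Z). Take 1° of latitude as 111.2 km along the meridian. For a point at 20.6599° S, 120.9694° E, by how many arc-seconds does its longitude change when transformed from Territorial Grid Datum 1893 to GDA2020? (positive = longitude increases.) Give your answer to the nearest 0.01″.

sin φ = -0.352820, cos φ = 0.935691, sin λ = 0.857442, cos λ = -0.514580.
East component: ΔE = −sin λ·ΔX + cos λ·ΔY = −(0.857442)(391.9) + (-0.514580)(506.3) = -596.56 m.
1° of latitude spans 111200 m; at latitude φ, 1° of longitude spans that × cos φ = 104048.9 m, so Δλ = -596.56 / 104048.9 × 3600 = -20.641″.

Δλ = -20.64″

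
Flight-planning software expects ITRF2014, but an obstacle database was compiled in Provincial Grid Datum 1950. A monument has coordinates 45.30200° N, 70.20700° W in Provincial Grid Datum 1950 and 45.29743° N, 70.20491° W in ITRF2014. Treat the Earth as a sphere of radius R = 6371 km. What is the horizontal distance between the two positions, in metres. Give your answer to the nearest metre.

Δφ = 45.29743° − 45.30200° = -0.00457°; Δλ = -70.20491° − -70.20700° = +0.00209°.
1° along a meridian = πR/180 = 111195 m.
ΔN = Δφ × 111195 = -508.2 m; ΔE = Δλ × 111195 × cos(45.30200°) = +0.00209 × 111195 × 0.703370 = 163.5 m.
Distance = √(ΔE² + ΔN²) = √(163.5² + (-508.2)²) = 533.8 m.

534 m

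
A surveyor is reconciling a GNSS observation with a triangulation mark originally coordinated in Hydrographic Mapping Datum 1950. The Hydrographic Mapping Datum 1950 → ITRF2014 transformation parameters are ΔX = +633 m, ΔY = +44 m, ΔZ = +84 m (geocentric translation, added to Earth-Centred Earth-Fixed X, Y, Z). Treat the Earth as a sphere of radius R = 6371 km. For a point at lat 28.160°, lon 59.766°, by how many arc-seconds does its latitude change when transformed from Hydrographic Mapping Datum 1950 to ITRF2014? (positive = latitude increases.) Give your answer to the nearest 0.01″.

sin φ = 0.471935, cos φ = 0.881633, sin λ = 0.863976, cos λ = 0.503533.
North component: ΔN = −sin φ cos λ·ΔX − sin φ sin λ·ΔY + cos φ·ΔZ = −(0.471935)(0.503533)(633) − (0.471935)(0.863976)(44) + (0.881633)(84) = -94.31 m.
1° of latitude spans πR/180 = 111195 m, so Δφ = -94.31 / 111195 × 3600 = -3.053″.

Δφ = -3.05″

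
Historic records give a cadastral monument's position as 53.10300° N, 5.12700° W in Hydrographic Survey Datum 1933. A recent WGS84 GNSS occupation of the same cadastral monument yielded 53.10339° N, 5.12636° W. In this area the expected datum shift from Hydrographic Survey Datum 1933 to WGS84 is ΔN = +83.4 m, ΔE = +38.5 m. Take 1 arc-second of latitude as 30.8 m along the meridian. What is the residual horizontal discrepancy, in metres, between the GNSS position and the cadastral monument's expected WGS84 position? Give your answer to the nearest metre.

40 m

Observed coordinate differences: Δφ = +0.00039°, Δλ = +0.00064°.
Converting to metres (1° lat = 110880 m, cos φ = 0.600378): observed ΔN = 43.2 m, observed ΔE = 42.6 m.
Subtracting the expected shift leaves a residual of 43.2 − (83.4) = -40.2 m north and 42.6 − (38.5) = 4.1 m east.
Residual distance = √((-40.2)² + 4.1²) = 40.4 m.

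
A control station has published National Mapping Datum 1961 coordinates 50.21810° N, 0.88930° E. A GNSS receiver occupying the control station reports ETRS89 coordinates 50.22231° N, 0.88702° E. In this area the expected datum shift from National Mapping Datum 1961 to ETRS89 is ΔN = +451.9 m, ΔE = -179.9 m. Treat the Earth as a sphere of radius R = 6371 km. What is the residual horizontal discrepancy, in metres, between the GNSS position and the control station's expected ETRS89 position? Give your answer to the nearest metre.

24 m

Observed coordinate differences: Δφ = +0.00421°, Δλ = -0.00228°.
Converting to metres (1° lat = 111195 m, cos φ = 0.639867): observed ΔN = 468.1 m, observed ΔE = -162.2 m.
Subtracting the expected shift leaves a residual of 468.1 − (451.9) = 16.2 m north and -162.2 − (-179.9) = 17.7 m east.
Residual distance = √(16.2² + 17.7²) = 24.0 m.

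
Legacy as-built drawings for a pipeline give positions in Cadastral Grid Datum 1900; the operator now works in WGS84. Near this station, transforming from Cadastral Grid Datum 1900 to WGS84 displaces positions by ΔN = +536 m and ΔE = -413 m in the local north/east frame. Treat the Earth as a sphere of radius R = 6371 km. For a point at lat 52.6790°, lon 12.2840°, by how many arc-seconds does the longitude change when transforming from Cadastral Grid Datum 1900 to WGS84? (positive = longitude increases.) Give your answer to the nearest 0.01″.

Δλ = -22.05″

At latitude 52.6790°, cos φ = 0.606280.
One radian of longitude at latitude φ spans R cos φ, so Δλ = ΔE / (R cos φ) = -413.0 / (6371000 × 0.606280) = -1.0692e-04 rad = -22.054″.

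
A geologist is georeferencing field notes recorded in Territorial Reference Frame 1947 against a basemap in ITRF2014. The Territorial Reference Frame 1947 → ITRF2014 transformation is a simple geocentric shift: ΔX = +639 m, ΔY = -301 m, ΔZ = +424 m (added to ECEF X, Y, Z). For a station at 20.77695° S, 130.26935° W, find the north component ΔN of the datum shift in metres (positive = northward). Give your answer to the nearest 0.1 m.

ΔN = 331.4 m

At φ = -20.77695°, λ = -130.26935°: sin φ = -0.354731, cos φ = 0.934968, sin λ = -0.763014, cos λ = -0.646382.
ΔN = −sin φ cos λ·ΔX − sin φ sin λ·ΔY + cos φ·ΔZ = −(-0.354731)(-0.646382)(639) − (-0.354731)(-0.763014)(-301) + (0.934968)(424) = 331.38 m.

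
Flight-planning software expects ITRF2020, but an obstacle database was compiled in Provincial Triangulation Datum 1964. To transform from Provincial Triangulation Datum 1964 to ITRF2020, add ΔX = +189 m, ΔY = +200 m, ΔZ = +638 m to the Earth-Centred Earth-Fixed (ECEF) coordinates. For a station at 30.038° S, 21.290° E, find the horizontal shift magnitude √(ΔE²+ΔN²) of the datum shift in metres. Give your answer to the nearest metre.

687 m

At φ = -30.038°, λ = 21.290°: sin φ = -0.500574, cos φ = 0.865694, sin λ = 0.363089, cos λ = 0.931755.
ΔE = −sin λ·ΔX + cos λ·ΔY = −(0.363089)·(189) + (0.931755)·(200) = 117.73 m.
ΔN = −sin φ cos λ·ΔX − sin φ sin λ·ΔY + cos φ·ΔZ = −(-0.500574)(0.931755)(189) − (-0.500574)(0.363089)(200) + (0.865694)(638) = 676.82 m.
Horizontal magnitude = √(ΔE² + ΔN²) = √(117.73² + 676.82²) = 686.98 m.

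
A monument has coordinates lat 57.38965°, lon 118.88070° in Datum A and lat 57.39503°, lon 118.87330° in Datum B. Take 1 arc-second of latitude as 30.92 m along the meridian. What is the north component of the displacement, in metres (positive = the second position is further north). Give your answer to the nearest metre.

ΔN = 599 m

Δφ = 57.39503° − 57.38965° = +0.00538°; Δλ = 118.87330° − 118.88070° = -0.00740°.
1° of latitude = 3600 × 30.92 = 111312 m.
ΔN = Δφ × 111312 = 598.9 m; ΔE = Δλ × 111312 × cos(57.38965°) = -0.00740 × 111312 × 0.538923 = -443.9 m.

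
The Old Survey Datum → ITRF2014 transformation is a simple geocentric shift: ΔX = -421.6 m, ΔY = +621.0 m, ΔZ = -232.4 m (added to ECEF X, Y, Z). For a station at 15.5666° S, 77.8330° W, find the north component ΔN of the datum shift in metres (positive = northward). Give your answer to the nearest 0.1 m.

ΔN = -410.6 m

At φ = -15.5666°, λ = -77.8330°: sin φ = -0.268358, cos φ = 0.963319, sin λ = -0.977537, cos λ = 0.210762.
ΔN = −sin φ cos λ·ΔX − sin φ sin λ·ΔY + cos φ·ΔZ = −(-0.268358)(0.210762)(-421.6) − (-0.268358)(-0.977537)(621.0) + (0.963319)(-232.4) = -410.63 m.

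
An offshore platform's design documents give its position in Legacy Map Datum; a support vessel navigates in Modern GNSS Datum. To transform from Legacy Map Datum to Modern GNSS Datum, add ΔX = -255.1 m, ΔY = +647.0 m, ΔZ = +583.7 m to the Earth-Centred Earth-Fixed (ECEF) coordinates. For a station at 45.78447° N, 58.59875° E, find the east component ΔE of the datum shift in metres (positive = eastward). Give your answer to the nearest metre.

ΔE = 555 m

The local east axis at (φ, λ) is (−sin λ, cos λ, 0), so ΔE = −sin(58.59875°)·(-255.1) + cos(58.59875°)·647.0 = 554.84 m.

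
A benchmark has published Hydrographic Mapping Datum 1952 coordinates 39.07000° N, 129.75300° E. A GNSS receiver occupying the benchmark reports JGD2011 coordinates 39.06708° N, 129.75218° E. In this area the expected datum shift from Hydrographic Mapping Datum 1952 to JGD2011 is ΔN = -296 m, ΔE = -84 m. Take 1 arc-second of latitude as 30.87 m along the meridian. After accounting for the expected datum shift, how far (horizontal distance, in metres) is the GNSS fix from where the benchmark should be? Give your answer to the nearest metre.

Observed coordinate differences: Δφ = -0.00292°, Δλ = -0.00082°.
Converting to metres (1° lat = 111132 m, cos φ = 0.776377): observed ΔN = -324.5 m, observed ΔE = -70.7 m.
Subtracting the expected shift leaves a residual of -324.5 − (-296) = -28.5 m north and -70.7 − (-84) = 13.3 m east.
Residual distance = √((-28.5)² + 13.3²) = 31.4 m.

31 m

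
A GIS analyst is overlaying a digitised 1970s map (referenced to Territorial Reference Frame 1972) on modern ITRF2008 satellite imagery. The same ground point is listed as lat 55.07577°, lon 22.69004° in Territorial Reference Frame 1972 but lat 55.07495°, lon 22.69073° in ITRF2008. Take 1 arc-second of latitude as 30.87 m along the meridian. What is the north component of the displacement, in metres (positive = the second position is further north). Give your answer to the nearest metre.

ΔN = -91 m

Δφ = 55.07495° − 55.07577° = -0.00082°; Δλ = 22.69073° − 22.69004° = +0.00069°.
1° of latitude = 3600 × 30.87 = 111132 m.
ΔN = Δφ × 111132 = -91.1 m; ΔE = Δλ × 111132 × cos(55.07577°) = +0.00069 × 111132 × 0.572493 = 43.9 m.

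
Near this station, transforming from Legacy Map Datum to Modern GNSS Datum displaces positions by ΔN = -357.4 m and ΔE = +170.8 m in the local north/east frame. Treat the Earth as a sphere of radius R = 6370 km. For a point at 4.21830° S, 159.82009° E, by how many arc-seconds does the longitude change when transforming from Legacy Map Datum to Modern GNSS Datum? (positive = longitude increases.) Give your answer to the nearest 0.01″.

Δλ = 5.55″

At latitude -4.21830°, cos φ = 0.997291.
One radian of longitude at latitude φ spans R cos φ, so Δλ = ΔE / (R cos φ) = 170.8 / (6370000 × 0.997291) = 2.6886e-05 rad = 5.546″.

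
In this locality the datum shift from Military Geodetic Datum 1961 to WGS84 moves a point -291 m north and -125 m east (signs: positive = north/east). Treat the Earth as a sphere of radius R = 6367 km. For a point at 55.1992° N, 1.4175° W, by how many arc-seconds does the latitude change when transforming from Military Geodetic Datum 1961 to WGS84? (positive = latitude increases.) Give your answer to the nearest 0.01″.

On a sphere of radius R, 1 rad of latitude = R, so Δφ = ΔN / R = -291.0 / 6367000 = -4.5704e-05 rad = -9.427″.

Δφ = -9.43″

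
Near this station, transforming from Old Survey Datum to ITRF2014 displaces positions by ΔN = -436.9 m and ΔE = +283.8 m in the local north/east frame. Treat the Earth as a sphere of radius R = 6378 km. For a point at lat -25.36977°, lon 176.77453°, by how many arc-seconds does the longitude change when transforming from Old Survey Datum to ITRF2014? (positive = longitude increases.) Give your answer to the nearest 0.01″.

Δλ = 10.16″

At latitude -25.36977°, cos φ = 0.903561.
One radian of longitude at latitude φ spans R cos φ, so Δλ = ΔE / (R cos φ) = 283.8 / (6378000 × 0.903561) = 4.9246e-05 rad = 10.158″.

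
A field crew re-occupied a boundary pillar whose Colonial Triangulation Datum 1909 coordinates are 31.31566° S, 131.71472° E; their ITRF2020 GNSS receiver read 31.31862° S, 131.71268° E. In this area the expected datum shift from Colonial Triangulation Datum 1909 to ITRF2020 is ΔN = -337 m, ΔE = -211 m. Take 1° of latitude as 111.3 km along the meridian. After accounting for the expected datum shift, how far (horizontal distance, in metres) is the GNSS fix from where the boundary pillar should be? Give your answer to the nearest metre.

19 m

Observed coordinate differences: Δφ = -0.00296°, Δλ = -0.00204°.
Converting to metres (1° lat = 111300 m, cos φ = 0.854317): observed ΔN = -329.4 m, observed ΔE = -194.0 m.
Subtracting the expected shift leaves a residual of -329.4 − (-337) = 7.6 m north and -194.0 − (-211) = 17.0 m east.
Residual distance = √(7.6² + 17.0²) = 18.6 m.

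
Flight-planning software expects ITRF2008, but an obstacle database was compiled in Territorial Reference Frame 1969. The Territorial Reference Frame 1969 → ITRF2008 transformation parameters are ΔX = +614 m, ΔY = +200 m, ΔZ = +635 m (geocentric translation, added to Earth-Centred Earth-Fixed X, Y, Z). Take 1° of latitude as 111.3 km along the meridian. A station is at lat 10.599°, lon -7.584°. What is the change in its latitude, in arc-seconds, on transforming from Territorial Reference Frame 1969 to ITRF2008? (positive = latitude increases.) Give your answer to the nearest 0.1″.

sin φ = 0.183934, cos φ = 0.982939, sin λ = -0.131980, cos λ = 0.991252.
North component: ΔN = −sin φ cos λ·ΔX − sin φ sin λ·ΔY + cos φ·ΔZ = −(0.183934)(0.991252)(614) − (0.183934)(-0.131980)(200) + (0.982939)(635) = 517.07 m.
1° of latitude spans 111300 m, so Δφ = 517.07 / 111300 × 3600 = 16.725″.

Δφ = 16.7″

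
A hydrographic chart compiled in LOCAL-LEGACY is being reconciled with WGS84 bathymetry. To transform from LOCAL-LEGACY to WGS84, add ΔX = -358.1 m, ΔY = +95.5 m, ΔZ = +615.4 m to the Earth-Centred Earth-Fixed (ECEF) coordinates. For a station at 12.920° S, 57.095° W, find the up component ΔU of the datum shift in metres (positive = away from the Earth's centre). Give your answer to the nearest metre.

ΔU = -405 m

At φ = -12.920°, λ = -57.095°: sin φ = -0.223590, cos φ = 0.974683, sin λ = -0.839572, cos λ = 0.543248.
ΔU = cos φ cos λ·ΔX + cos φ sin λ·ΔY + sin φ·ΔZ = (0.974683)(0.543248)(-358.1) + (0.974683)(-0.839572)(95.5) + (-0.223590)(615.4) = -405.36 m.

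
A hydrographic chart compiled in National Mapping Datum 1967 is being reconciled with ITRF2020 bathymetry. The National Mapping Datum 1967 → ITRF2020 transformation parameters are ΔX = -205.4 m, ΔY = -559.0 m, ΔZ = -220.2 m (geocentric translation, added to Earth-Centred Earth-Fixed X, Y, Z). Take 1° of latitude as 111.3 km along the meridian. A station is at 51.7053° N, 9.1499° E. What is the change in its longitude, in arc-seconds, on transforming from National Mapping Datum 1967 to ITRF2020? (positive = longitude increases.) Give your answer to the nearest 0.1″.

Δλ = -27.1″

sin φ = 0.784834, cos φ = 0.619706, sin λ = 0.159018, cos λ = 0.987276.
East component: ΔE = −sin λ·ΔX + cos λ·ΔY = −(0.159018)(-205.4) + (0.987276)(-559.0) = -519.22 m.
1° of latitude spans 111300 m; at latitude φ, 1° of longitude spans that × cos φ = 68973.3 m, so Δλ = -519.22 / 68973.3 × 3600 = -27.100″.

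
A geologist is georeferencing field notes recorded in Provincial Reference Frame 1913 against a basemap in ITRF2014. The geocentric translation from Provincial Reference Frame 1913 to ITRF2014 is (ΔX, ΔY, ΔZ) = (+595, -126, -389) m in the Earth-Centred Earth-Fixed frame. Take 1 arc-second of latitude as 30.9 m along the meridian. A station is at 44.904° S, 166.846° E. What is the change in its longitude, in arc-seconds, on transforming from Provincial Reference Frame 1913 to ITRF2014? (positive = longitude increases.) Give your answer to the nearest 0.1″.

Δλ = -0.6″

sin φ = -0.705921, cos φ = 0.708291, sin λ = 0.227569, cos λ = -0.973762.
East component: ΔE = −sin λ·ΔX + cos λ·ΔY = −(0.227569)(595) + (-0.973762)(-126) = -12.71 m.
1° of latitude spans 3600 × 30.90 = 111240 m; at latitude φ, 1° of longitude spans that × cos φ = 78790.2 m, so Δλ = -12.71 / 78790.2 × 3600 = -0.581″.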